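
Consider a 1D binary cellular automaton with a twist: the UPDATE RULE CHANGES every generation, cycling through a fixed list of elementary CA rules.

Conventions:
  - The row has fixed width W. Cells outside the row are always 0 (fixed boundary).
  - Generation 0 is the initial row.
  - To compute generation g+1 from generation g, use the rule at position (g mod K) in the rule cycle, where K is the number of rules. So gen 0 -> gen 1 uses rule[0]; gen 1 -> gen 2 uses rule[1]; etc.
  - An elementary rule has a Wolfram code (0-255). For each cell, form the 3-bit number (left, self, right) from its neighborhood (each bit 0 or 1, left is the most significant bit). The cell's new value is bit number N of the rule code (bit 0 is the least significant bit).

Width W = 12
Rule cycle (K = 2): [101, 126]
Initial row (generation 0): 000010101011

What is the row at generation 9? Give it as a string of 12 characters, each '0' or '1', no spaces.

Answer: 101100101001

Derivation:
Gen 0: 000010101011
Gen 1 (rule 101): 111011111101
Gen 2 (rule 126): 101110000111
Gen 3 (rule 101): 110010110001
Gen 4 (rule 126): 111111111011
Gen 5 (rule 101): 000000001101
Gen 6 (rule 126): 000000011111
Gen 7 (rule 101): 111111000001
Gen 8 (rule 126): 100001100011
Gen 9 (rule 101): 101100101001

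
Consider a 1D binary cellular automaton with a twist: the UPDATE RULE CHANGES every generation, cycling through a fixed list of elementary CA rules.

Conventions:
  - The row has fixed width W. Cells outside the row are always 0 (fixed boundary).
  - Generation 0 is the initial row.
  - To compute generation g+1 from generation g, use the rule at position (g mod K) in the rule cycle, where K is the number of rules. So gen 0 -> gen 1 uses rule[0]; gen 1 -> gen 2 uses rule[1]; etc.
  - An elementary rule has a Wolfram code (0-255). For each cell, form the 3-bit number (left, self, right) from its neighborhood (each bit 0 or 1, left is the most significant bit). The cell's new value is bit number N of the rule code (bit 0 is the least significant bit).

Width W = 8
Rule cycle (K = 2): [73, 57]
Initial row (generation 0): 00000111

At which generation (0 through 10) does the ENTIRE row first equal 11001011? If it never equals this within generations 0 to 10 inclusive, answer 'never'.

Answer: never

Derivation:
Gen 0: 00000111
Gen 1 (rule 73): 11110101
Gen 2 (rule 57): 10001010
Gen 3 (rule 73): 00100000
Gen 4 (rule 57): 10011111
Gen 5 (rule 73): 00010001
Gen 6 (rule 57): 11001100
Gen 7 (rule 73): 11001101
Gen 8 (rule 57): 10101010
Gen 9 (rule 73): 00000000
Gen 10 (rule 57): 11111111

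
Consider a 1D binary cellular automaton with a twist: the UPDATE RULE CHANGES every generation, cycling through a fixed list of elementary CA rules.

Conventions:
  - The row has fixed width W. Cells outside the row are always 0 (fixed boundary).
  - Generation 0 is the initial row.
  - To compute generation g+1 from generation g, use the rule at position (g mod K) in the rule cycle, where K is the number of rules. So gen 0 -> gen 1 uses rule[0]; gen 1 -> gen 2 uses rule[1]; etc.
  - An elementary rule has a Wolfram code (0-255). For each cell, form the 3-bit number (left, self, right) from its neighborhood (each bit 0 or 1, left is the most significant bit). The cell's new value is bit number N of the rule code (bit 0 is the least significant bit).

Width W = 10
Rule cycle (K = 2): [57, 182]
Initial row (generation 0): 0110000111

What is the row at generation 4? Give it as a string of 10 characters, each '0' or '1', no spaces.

Gen 0: 0110000111
Gen 1 (rule 57): 0101110100
Gen 2 (rule 182): 1110101110
Gen 3 (rule 57): 1001011001
Gen 4 (rule 182): 1111100111

Answer: 1111100111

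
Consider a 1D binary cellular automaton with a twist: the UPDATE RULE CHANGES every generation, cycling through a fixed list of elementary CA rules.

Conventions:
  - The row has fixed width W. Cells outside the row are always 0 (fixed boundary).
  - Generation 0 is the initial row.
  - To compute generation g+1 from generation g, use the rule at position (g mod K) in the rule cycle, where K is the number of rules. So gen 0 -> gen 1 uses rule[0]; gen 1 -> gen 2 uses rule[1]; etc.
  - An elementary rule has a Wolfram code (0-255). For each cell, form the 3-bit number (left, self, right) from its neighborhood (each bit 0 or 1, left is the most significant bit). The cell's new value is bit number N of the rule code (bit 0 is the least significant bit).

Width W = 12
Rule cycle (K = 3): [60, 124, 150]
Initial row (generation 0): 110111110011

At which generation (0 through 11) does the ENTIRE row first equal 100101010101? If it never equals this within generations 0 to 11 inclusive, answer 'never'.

Gen 0: 110111110011
Gen 1 (rule 60): 101100001010
Gen 2 (rule 124): 111110001111
Gen 3 (rule 150): 011101010110
Gen 4 (rule 60): 010011111101
Gen 5 (rule 124): 011010000111
Gen 6 (rule 150): 100011001010
Gen 7 (rule 60): 110010101111
Gen 8 (rule 124): 111011111001
Gen 9 (rule 150): 010001110111
Gen 10 (rule 60): 011001001100
Gen 11 (rule 124): 011101101110

Answer: never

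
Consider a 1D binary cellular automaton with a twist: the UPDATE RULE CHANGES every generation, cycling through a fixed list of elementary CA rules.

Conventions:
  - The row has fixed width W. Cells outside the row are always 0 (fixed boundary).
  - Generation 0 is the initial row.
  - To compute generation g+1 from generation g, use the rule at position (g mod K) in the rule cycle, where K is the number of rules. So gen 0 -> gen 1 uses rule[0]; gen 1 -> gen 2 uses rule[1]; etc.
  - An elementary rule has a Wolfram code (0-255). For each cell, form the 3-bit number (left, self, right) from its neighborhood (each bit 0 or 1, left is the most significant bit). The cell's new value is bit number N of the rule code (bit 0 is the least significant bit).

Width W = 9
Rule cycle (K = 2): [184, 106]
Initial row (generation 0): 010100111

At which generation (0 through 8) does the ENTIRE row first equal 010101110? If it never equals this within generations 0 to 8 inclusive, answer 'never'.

Answer: 2

Derivation:
Gen 0: 010100111
Gen 1 (rule 184): 001010110
Gen 2 (rule 106): 010101110
Gen 3 (rule 184): 001011101
Gen 4 (rule 106): 010110110
Gen 5 (rule 184): 001101101
Gen 6 (rule 106): 011111110
Gen 7 (rule 184): 011111101
Gen 8 (rule 106): 110000110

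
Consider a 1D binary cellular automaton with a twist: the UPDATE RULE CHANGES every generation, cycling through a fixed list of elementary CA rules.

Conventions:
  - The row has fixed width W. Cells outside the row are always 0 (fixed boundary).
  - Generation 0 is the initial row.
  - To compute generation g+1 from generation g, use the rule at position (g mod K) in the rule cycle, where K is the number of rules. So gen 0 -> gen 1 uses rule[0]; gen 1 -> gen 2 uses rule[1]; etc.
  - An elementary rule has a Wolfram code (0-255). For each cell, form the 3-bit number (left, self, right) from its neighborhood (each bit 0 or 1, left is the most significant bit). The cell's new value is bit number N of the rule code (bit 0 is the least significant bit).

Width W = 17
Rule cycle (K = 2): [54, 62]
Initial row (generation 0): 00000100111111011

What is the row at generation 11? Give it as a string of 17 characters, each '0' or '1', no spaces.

Answer: 00100010100001111

Derivation:
Gen 0: 00000100111111011
Gen 1 (rule 54): 00001111000000100
Gen 2 (rule 62): 00011000100001110
Gen 3 (rule 54): 00100101110010001
Gen 4 (rule 62): 01111111001111011
Gen 5 (rule 54): 10000000110000100
Gen 6 (rule 62): 11000001101001110
Gen 7 (rule 54): 00100010011110001
Gen 8 (rule 62): 01110111110001011
Gen 9 (rule 54): 10001000001011100
Gen 10 (rule 62): 11011100011110010
Gen 11 (rule 54): 00100010100001111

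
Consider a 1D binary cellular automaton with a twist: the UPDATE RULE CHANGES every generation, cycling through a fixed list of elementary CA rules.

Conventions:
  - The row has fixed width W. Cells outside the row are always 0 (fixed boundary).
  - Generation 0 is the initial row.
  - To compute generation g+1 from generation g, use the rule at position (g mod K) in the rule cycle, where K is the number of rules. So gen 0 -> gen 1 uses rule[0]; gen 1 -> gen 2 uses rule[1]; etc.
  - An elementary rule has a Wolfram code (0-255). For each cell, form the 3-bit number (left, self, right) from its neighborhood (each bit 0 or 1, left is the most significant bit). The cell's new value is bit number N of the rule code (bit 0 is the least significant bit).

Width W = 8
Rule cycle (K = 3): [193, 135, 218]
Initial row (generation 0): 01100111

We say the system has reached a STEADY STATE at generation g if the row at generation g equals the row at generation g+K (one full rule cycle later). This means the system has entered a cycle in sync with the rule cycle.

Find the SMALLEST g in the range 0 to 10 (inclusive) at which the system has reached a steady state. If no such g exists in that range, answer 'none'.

Gen 0: 01100111
Gen 1 (rule 193): 00100011
Gen 2 (rule 135): 11101100
Gen 3 (rule 218): 11101110
Gen 4 (rule 193): 01100110
Gen 5 (rule 135): 10001000
Gen 6 (rule 218): 01010100
Gen 7 (rule 193): 00000001
Gen 8 (rule 135): 11111111
Gen 9 (rule 218): 11111111
Gen 10 (rule 193): 01111111
Gen 11 (rule 135): 10111110
Gen 12 (rule 218): 00111111
Gen 13 (rule 193): 10011111

Answer: none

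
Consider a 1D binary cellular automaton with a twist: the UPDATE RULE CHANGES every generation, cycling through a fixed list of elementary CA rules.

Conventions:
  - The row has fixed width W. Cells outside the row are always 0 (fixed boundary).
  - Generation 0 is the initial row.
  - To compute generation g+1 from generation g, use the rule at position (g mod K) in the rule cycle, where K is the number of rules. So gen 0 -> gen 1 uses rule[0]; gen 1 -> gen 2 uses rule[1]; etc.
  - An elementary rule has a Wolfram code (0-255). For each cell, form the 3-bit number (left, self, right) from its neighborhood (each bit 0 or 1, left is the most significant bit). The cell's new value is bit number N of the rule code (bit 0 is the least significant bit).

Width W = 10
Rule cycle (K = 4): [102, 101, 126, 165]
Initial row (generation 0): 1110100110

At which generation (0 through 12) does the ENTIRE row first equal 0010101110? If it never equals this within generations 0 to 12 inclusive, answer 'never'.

Gen 0: 1110100110
Gen 1 (rule 102): 0011101010
Gen 2 (rule 101): 1000111110
Gen 3 (rule 126): 1101100011
Gen 4 (rule 165): 0010001000
Gen 5 (rule 102): 0110011000
Gen 6 (rule 101): 0010001011
Gen 7 (rule 126): 0111011111
Gen 8 (rule 165): 0010101110
Gen 9 (rule 102): 0111110010
Gen 10 (rule 101): 0000010010
Gen 11 (rule 126): 0000111111
Gen 12 (rule 165): 1110011110

Answer: 8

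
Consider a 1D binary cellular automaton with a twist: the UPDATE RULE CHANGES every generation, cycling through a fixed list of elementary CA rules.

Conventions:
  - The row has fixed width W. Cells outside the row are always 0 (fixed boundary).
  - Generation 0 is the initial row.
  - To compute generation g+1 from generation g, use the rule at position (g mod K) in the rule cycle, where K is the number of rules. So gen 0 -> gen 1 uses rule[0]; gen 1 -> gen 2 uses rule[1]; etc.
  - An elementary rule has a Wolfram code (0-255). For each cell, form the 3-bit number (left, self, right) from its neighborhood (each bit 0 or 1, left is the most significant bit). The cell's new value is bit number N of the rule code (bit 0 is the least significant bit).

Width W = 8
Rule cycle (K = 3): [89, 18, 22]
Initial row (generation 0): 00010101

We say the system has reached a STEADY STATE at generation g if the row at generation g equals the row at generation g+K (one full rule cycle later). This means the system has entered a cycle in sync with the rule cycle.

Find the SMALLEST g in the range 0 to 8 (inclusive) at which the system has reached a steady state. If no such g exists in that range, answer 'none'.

Answer: 7

Derivation:
Gen 0: 00010101
Gen 1 (rule 89): 11000000
Gen 2 (rule 18): 00100000
Gen 3 (rule 22): 01110000
Gen 4 (rule 89): 01011111
Gen 5 (rule 18): 10000000
Gen 6 (rule 22): 11000000
Gen 7 (rule 89): 11111111
Gen 8 (rule 18): 00000000
Gen 9 (rule 22): 00000000
Gen 10 (rule 89): 11111111
Gen 11 (rule 18): 00000000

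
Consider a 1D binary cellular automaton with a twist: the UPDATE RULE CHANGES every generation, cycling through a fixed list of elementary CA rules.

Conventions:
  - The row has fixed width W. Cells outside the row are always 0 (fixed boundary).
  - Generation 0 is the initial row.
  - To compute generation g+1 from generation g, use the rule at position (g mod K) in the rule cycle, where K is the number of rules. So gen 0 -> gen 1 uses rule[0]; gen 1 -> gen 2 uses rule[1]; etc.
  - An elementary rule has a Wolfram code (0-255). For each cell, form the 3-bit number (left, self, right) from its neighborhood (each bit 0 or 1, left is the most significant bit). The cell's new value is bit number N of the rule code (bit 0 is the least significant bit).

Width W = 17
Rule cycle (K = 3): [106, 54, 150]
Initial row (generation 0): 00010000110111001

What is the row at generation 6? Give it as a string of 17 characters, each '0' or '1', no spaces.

Gen 0: 00010000110111001
Gen 1 (rule 106): 00100001111101010
Gen 2 (rule 54): 01110010000011111
Gen 3 (rule 150): 10101111000101110
Gen 4 (rule 106): 01011001001011010
Gen 5 (rule 54): 11100111111100111
Gen 6 (rule 150): 01011011111011010

Answer: 01011011111011010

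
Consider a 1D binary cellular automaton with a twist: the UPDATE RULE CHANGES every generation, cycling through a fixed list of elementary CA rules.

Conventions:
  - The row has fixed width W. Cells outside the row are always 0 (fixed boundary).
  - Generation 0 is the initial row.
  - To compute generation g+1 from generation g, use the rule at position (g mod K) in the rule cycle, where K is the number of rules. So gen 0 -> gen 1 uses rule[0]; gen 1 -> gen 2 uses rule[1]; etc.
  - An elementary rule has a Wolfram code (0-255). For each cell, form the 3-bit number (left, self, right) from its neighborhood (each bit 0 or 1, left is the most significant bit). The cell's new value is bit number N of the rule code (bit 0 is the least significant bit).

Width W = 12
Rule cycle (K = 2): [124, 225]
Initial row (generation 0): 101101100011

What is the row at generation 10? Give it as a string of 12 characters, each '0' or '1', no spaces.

Gen 0: 101101100011
Gen 1 (rule 124): 111111110011
Gen 2 (rule 225): 011111110001
Gen 3 (rule 124): 010000011001
Gen 4 (rule 225): 000111001000
Gen 5 (rule 124): 000101101100
Gen 6 (rule 225): 110010110101
Gen 7 (rule 124): 111011111111
Gen 8 (rule 225): 011101111111
Gen 9 (rule 124): 010111000001
Gen 10 (rule 225): 001011011100

Answer: 001011011100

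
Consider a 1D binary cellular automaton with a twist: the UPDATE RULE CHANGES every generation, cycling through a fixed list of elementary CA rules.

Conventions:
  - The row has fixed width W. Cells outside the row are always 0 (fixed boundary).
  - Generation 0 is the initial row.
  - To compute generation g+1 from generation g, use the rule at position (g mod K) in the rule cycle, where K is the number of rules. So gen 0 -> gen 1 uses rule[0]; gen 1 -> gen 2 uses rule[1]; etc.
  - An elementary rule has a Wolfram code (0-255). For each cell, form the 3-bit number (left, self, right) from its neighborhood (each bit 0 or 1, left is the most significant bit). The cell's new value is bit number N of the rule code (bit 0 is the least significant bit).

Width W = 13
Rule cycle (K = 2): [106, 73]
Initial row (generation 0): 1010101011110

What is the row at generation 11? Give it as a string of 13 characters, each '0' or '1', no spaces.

Gen 0: 1010101011110
Gen 1 (rule 106): 0101010110010
Gen 2 (rule 73): 0000000110000
Gen 3 (rule 106): 0000001110000
Gen 4 (rule 73): 1111101010111
Gen 5 (rule 106): 1000110101101
Gen 6 (rule 73): 0010110001100
Gen 7 (rule 106): 0101110011100
Gen 8 (rule 73): 0001010010101
Gen 9 (rule 106): 0010100101010
Gen 10 (rule 73): 1000000000000
Gen 11 (rule 106): 0000000000000

Answer: 0000000000000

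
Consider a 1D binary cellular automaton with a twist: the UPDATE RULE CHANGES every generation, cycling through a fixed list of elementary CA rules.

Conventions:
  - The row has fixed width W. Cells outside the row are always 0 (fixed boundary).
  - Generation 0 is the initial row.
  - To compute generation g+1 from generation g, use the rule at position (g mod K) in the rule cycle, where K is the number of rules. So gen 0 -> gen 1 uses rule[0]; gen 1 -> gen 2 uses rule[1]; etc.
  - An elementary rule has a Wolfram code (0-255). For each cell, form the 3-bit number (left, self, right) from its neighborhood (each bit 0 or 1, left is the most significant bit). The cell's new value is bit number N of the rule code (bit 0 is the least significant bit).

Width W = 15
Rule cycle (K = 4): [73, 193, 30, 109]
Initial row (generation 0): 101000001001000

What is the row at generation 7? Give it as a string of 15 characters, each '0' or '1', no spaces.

Gen 0: 101000001001000
Gen 1 (rule 73): 000011100000011
Gen 2 (rule 193): 111001101111001
Gen 3 (rule 30): 100111001000111
Gen 4 (rule 109): 100101001010101
Gen 5 (rule 73): 000000000000000
Gen 6 (rule 193): 111111111111111
Gen 7 (rule 30): 100000000000000

Answer: 100000000000000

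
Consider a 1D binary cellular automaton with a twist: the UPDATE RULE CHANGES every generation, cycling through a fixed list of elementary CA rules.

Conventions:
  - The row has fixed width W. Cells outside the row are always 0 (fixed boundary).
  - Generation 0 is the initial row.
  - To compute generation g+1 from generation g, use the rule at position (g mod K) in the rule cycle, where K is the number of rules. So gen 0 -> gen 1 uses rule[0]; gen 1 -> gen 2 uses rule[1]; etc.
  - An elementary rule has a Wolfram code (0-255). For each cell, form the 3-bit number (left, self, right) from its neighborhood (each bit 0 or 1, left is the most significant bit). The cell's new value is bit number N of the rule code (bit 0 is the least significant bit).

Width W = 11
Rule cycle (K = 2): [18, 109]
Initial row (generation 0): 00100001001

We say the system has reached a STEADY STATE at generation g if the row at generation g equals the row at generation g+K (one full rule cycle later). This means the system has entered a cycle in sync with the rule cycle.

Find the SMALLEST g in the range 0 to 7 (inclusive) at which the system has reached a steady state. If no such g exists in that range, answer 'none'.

Gen 0: 00100001001
Gen 1 (rule 18): 01010010110
Gen 2 (rule 109): 01110011110
Gen 3 (rule 18): 10001100001
Gen 4 (rule 109): 10101101101
Gen 5 (rule 18): 00000000000
Gen 6 (rule 109): 11111111111
Gen 7 (rule 18): 00000000000
Gen 8 (rule 109): 11111111111
Gen 9 (rule 18): 00000000000

Answer: 5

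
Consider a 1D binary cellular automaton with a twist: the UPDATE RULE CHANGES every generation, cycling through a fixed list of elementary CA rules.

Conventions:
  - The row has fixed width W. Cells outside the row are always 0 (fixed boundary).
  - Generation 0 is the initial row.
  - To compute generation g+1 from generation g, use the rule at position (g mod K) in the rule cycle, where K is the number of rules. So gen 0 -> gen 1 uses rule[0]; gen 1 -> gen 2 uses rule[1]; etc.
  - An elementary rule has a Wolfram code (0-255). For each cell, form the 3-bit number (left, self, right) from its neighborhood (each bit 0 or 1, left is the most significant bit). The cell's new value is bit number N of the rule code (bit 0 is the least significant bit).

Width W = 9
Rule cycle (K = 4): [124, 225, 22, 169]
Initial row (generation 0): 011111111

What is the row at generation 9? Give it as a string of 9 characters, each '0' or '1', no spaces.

Answer: 111110110

Derivation:
Gen 0: 011111111
Gen 1 (rule 124): 010000001
Gen 2 (rule 225): 000111100
Gen 3 (rule 22): 001000010
Gen 4 (rule 169): 100011000
Gen 5 (rule 124): 110011100
Gen 6 (rule 225): 010001101
Gen 7 (rule 22): 111010001
Gen 8 (rule 169): 110100100
Gen 9 (rule 124): 111110110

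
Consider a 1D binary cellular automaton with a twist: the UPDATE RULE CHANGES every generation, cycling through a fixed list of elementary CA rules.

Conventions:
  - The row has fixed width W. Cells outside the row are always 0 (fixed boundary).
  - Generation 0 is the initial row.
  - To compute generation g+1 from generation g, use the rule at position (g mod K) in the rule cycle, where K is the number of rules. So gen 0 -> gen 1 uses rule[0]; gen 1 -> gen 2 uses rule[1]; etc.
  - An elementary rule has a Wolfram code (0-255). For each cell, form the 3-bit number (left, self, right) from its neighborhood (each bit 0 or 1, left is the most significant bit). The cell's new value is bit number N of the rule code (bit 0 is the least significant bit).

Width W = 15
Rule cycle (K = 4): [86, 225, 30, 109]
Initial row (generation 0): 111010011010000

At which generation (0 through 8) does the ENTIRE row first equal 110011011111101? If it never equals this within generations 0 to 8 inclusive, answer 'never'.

Gen 0: 111010011010000
Gen 1 (rule 86): 001011101011000
Gen 2 (rule 225): 100101110101011
Gen 3 (rule 30): 111101000101010
Gen 4 (rule 109): 100111010111110
Gen 5 (rule 86): 111001010000011
Gen 6 (rule 225): 011000100111001
Gen 7 (rule 30): 110101111100111
Gen 8 (rule 109): 111111000100101

Answer: never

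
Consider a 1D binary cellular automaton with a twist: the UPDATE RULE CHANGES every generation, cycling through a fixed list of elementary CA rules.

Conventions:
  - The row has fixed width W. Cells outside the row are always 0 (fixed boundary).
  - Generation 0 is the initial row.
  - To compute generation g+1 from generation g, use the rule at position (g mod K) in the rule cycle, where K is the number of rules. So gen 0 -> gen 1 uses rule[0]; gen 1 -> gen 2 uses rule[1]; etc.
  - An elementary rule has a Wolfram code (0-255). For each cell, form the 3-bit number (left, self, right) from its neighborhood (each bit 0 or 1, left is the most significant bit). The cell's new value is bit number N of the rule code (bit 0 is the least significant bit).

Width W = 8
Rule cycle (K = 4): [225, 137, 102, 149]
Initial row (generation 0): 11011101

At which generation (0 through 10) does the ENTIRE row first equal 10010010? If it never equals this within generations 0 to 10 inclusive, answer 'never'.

Gen 0: 11011101
Gen 1 (rule 225): 01101110
Gen 2 (rule 137): 01001100
Gen 3 (rule 102): 11010100
Gen 4 (rule 149): 00010111
Gen 5 (rule 225): 11001011
Gen 6 (rule 137): 10000010
Gen 7 (rule 102): 10000110
Gen 8 (rule 149): 11110001
Gen 9 (rule 225): 01110100
Gen 10 (rule 137): 01100001

Answer: never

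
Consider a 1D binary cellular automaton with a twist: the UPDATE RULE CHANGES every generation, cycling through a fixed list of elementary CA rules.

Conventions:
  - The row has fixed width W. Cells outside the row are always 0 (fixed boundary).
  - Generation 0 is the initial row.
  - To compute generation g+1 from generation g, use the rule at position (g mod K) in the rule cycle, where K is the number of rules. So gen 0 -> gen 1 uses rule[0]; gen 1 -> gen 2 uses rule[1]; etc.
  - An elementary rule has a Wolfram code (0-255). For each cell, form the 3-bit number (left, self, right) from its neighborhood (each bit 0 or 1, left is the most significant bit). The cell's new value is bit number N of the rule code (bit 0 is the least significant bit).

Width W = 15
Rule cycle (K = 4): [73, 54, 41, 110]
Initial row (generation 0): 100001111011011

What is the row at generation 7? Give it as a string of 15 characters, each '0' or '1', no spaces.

Gen 0: 100001111011011
Gen 1 (rule 73): 001101001011011
Gen 2 (rule 54): 010011111100100
Gen 3 (rule 41): 000010000000001
Gen 4 (rule 110): 000110000000011
Gen 5 (rule 73): 110110111111011
Gen 6 (rule 54): 001001000000100
Gen 7 (rule 41): 100000011110001

Answer: 100000011110001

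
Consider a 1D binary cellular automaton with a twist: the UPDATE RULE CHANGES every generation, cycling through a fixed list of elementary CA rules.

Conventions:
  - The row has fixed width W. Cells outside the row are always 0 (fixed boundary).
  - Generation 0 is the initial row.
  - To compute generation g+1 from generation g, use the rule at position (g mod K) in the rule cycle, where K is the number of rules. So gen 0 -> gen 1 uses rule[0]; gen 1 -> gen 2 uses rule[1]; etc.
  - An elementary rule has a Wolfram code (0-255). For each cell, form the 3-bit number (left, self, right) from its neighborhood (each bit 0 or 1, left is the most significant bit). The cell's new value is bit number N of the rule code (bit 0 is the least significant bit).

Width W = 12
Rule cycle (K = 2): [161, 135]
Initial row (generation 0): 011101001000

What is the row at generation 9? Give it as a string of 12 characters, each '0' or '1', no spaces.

Gen 0: 011101001000
Gen 1 (rule 161): 001010000011
Gen 2 (rule 135): 111010111100
Gen 3 (rule 161): 010101011001
Gen 4 (rule 135): 110101000011
Gen 5 (rule 161): 001010011000
Gen 6 (rule 135): 111010100011
Gen 7 (rule 161): 010101001000
Gen 8 (rule 135): 110101011011
Gen 9 (rule 161): 001010100100

Answer: 001010100100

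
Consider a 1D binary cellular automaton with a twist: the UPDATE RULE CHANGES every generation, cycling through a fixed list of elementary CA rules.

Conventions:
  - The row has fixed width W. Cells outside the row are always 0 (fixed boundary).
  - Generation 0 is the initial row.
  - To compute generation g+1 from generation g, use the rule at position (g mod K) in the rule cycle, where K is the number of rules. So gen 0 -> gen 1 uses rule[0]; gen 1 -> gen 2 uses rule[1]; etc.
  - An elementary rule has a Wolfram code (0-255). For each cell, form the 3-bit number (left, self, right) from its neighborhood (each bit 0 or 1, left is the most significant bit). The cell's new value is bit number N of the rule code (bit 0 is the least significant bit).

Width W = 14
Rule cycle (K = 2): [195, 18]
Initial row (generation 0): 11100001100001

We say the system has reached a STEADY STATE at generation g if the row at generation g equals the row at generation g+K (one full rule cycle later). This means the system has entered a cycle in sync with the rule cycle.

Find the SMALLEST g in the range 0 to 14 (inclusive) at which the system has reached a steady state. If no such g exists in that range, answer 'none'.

Gen 0: 11100001100001
Gen 1 (rule 195): 01101110101110
Gen 2 (rule 18): 10000000000001
Gen 3 (rule 195): 00111111111110
Gen 4 (rule 18): 01000000000001
Gen 5 (rule 195): 10011111111110
Gen 6 (rule 18): 01100000000001
Gen 7 (rule 195): 10101111111110
Gen 8 (rule 18): 00000000000001
Gen 9 (rule 195): 11111111111110
Gen 10 (rule 18): 00000000000001
Gen 11 (rule 195): 11111111111110
Gen 12 (rule 18): 00000000000001
Gen 13 (rule 195): 11111111111110
Gen 14 (rule 18): 00000000000001
Gen 15 (rule 195): 11111111111110
Gen 16 (rule 18): 00000000000001

Answer: 8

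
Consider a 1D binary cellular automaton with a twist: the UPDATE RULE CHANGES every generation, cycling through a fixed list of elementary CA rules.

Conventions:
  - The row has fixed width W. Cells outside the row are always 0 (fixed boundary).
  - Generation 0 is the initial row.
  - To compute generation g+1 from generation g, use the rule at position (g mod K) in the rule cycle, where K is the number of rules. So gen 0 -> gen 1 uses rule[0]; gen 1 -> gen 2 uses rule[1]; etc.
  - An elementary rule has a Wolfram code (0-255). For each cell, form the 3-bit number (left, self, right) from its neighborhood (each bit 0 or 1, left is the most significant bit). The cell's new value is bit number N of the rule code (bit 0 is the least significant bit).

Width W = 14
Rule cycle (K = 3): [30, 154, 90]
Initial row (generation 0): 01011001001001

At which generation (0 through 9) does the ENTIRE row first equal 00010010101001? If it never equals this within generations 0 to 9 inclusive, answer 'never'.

Answer: never

Derivation:
Gen 0: 01011001001001
Gen 1 (rule 30): 11010111111111
Gen 2 (rule 154): 10000111111110
Gen 3 (rule 90): 01001100000011
Gen 4 (rule 30): 11111010000110
Gen 5 (rule 154): 11110001001101
Gen 6 (rule 90): 10011010111100
Gen 7 (rule 30): 11110010100010
Gen 8 (rule 154): 11101100010101
Gen 9 (rule 90): 10101110100000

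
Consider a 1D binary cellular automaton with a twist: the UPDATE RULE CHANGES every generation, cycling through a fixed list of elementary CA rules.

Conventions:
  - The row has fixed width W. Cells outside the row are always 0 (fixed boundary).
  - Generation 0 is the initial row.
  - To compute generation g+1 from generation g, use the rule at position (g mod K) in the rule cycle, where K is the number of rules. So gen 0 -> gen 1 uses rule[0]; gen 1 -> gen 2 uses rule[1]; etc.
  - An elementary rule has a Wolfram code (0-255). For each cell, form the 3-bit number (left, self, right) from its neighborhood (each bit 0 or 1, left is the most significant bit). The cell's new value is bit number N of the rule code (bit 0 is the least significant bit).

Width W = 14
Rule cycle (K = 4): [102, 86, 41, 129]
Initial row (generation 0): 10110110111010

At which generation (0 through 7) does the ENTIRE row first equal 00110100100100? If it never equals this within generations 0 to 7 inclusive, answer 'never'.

Gen 0: 10110110111010
Gen 1 (rule 102): 11011011001110
Gen 2 (rule 86): 01001001110011
Gen 3 (rule 41): 00000001000010
Gen 4 (rule 129): 11111100011000
Gen 5 (rule 102): 00000100101000
Gen 6 (rule 86): 00001111101100
Gen 7 (rule 41): 11101000011001

Answer: never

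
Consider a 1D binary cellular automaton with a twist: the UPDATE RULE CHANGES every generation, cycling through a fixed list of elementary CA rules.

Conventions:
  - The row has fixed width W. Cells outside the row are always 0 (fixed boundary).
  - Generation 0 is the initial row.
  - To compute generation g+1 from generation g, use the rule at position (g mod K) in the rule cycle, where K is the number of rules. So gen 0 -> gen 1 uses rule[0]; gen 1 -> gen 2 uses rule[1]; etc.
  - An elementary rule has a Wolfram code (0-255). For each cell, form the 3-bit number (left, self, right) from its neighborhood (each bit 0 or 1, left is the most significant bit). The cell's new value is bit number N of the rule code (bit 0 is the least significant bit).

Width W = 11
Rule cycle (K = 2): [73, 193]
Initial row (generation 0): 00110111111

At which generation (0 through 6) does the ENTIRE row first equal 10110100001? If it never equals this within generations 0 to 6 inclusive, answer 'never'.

Answer: 1

Derivation:
Gen 0: 00110111111
Gen 1 (rule 73): 10110100001
Gen 2 (rule 193): 00010001100
Gen 3 (rule 73): 11000101101
Gen 4 (rule 193): 01010000100
Gen 5 (rule 73): 00000110001
Gen 6 (rule 193): 11110010100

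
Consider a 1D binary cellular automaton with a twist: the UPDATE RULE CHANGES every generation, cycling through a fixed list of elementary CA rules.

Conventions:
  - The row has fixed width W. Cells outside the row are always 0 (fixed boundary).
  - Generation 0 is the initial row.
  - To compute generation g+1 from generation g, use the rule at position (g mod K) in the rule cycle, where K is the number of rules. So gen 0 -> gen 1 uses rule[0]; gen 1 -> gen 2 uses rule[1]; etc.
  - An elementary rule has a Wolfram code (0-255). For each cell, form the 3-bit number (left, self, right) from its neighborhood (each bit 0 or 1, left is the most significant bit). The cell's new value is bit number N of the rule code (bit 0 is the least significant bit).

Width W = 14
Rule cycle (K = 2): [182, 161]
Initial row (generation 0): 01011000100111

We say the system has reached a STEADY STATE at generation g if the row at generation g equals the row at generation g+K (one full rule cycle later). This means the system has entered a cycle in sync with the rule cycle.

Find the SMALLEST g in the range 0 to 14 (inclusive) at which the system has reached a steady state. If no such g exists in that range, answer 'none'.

Answer: 3

Derivation:
Gen 0: 01011000100111
Gen 1 (rule 182): 11100101111010
Gen 2 (rule 161): 01000010110100
Gen 3 (rule 182): 11100111001110
Gen 4 (rule 161): 01000010000100
Gen 5 (rule 182): 11100111001110
Gen 6 (rule 161): 01000010000100
Gen 7 (rule 182): 11100111001110
Gen 8 (rule 161): 01000010000100
Gen 9 (rule 182): 11100111001110
Gen 10 (rule 161): 01000010000100
Gen 11 (rule 182): 11100111001110
Gen 12 (rule 161): 01000010000100
Gen 13 (rule 182): 11100111001110
Gen 14 (rule 161): 01000010000100
Gen 15 (rule 182): 11100111001110
Gen 16 (rule 161): 01000010000100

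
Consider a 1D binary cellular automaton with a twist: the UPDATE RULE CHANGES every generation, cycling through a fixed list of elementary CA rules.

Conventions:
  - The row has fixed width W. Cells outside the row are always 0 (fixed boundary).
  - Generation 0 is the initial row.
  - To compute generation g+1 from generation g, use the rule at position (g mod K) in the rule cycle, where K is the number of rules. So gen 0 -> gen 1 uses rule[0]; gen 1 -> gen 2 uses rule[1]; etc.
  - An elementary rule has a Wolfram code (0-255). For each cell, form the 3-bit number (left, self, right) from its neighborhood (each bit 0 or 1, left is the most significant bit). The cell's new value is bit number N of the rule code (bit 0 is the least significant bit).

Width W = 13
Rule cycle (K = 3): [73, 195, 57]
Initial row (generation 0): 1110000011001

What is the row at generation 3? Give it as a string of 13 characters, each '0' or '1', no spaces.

Gen 0: 1110000011001
Gen 1 (rule 73): 1010111011000
Gen 2 (rule 195): 0000011001011
Gen 3 (rule 57): 1111010100110

Answer: 1111010100110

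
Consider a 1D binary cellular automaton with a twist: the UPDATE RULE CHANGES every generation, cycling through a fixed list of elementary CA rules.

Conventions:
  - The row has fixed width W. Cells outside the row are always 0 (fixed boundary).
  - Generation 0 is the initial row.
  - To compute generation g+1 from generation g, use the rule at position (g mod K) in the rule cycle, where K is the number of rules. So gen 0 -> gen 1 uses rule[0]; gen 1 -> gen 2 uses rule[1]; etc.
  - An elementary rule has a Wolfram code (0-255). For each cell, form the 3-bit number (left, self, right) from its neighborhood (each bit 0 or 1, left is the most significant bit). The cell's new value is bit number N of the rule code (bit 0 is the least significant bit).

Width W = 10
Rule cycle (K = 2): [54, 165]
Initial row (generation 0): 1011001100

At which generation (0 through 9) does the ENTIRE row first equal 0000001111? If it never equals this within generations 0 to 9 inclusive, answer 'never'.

Gen 0: 1011001100
Gen 1 (rule 54): 1100110010
Gen 2 (rule 165): 0000000010
Gen 3 (rule 54): 0000000111
Gen 4 (rule 165): 1111110010
Gen 5 (rule 54): 0000001111
Gen 6 (rule 165): 1111100110
Gen 7 (rule 54): 0000011001
Gen 8 (rule 165): 1111000001
Gen 9 (rule 54): 0000100011

Answer: 5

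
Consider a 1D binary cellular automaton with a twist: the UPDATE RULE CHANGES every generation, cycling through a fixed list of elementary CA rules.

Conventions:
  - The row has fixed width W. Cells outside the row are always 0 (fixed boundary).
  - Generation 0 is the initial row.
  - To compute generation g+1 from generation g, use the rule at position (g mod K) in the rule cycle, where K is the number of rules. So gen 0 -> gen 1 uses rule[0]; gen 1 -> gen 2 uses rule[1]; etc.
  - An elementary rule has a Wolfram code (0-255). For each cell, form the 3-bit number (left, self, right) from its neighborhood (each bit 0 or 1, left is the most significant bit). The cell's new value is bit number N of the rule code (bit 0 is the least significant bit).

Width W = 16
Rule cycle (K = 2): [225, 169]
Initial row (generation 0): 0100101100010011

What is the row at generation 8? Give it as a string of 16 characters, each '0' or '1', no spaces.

Answer: 1000001100000111

Derivation:
Gen 0: 0100101100010011
Gen 1 (rule 225): 0000010101000001
Gen 2 (rule 169): 1111001010011100
Gen 3 (rule 225): 0111000100001101
Gen 4 (rule 169): 0110010001101010
Gen 5 (rule 225): 0010000100110100
Gen 6 (rule 169): 1000110000101001
Gen 7 (rule 225): 0010010110010000
Gen 8 (rule 169): 1000001100000111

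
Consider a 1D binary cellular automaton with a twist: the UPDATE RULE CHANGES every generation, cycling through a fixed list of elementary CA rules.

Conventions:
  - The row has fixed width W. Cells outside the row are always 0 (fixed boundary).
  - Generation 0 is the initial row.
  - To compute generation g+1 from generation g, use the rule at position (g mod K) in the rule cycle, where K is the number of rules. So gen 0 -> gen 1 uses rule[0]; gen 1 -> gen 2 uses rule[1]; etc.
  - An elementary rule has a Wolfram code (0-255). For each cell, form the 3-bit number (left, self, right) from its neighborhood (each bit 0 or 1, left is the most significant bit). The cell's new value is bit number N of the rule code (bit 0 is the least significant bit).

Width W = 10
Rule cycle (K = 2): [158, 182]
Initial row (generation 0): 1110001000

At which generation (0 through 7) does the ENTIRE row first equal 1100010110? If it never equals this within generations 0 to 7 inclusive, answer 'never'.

Gen 0: 1110001000
Gen 1 (rule 158): 1101011100
Gen 2 (rule 182): 0011101010
Gen 3 (rule 158): 0111001011
Gen 4 (rule 182): 1010111100
Gen 5 (rule 158): 1010111010
Gen 6 (rule 182): 1111010111
Gen 7 (rule 158): 1110010110

Answer: never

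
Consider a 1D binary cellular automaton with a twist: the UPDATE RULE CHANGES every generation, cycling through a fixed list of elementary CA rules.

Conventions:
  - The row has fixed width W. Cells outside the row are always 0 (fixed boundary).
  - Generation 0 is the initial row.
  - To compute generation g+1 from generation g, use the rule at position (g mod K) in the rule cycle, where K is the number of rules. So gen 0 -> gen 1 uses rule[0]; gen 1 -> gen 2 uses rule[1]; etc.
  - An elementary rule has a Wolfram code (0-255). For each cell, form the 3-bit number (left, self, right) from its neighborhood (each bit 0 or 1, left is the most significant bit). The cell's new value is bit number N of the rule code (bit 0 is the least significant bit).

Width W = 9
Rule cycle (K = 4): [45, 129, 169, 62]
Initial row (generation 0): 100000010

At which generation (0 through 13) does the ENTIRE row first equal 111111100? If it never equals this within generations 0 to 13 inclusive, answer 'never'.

Gen 0: 100000010
Gen 1 (rule 45): 101111010
Gen 2 (rule 129): 000110000
Gen 3 (rule 169): 110100111
Gen 4 (rule 62): 101111100
Gen 5 (rule 45): 111000001
Gen 6 (rule 129): 010011100
Gen 7 (rule 169): 000011001
Gen 8 (rule 62): 000110111
Gen 9 (rule 45): 110101100
Gen 10 (rule 129): 000000001
Gen 11 (rule 169): 111111100
Gen 12 (rule 62): 100000010
Gen 13 (rule 45): 101111010

Answer: 11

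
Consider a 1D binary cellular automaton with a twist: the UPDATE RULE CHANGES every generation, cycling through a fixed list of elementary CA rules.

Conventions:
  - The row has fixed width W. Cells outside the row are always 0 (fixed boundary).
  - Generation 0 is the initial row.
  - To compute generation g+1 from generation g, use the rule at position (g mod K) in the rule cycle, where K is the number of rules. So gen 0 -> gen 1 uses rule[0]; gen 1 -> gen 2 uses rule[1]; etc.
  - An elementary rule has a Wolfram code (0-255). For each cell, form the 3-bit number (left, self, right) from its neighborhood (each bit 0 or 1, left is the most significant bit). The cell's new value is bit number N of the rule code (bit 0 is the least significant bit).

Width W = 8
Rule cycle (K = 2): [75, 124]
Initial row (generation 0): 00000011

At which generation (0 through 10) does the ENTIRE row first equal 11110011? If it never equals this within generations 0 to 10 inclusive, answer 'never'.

Gen 0: 00000011
Gen 1 (rule 75): 11111111
Gen 2 (rule 124): 10000001
Gen 3 (rule 75): 00111110
Gen 4 (rule 124): 00100011
Gen 5 (rule 75): 11001111
Gen 6 (rule 124): 11101001
Gen 7 (rule 75): 10100010
Gen 8 (rule 124): 11110011
Gen 9 (rule 75): 10010111
Gen 10 (rule 124): 11011101

Answer: 8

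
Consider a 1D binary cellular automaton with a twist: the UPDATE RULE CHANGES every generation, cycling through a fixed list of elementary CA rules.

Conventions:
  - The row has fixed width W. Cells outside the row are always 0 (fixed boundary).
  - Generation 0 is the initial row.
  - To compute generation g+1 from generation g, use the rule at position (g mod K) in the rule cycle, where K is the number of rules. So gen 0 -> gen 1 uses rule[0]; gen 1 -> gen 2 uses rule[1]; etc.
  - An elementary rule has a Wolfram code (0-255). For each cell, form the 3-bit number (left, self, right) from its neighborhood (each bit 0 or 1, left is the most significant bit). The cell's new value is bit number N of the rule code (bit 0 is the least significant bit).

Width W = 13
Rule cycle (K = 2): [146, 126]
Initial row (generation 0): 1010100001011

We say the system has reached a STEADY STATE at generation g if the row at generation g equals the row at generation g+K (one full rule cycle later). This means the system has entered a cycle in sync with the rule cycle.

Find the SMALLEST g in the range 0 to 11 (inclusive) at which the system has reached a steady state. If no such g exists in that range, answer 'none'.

Answer: none

Derivation:
Gen 0: 1010100001011
Gen 1 (rule 146): 0000010010000
Gen 2 (rule 126): 0000111111000
Gen 3 (rule 146): 0001011110100
Gen 4 (rule 126): 0011110011110
Gen 5 (rule 146): 0101101101101
Gen 6 (rule 126): 1111111111111
Gen 7 (rule 146): 0111111111110
Gen 8 (rule 126): 1100000000011
Gen 9 (rule 146): 0010000000100
Gen 10 (rule 126): 0111000001110
Gen 11 (rule 146): 1010100010101
Gen 12 (rule 126): 1111110111111
Gen 13 (rule 146): 0111100011110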